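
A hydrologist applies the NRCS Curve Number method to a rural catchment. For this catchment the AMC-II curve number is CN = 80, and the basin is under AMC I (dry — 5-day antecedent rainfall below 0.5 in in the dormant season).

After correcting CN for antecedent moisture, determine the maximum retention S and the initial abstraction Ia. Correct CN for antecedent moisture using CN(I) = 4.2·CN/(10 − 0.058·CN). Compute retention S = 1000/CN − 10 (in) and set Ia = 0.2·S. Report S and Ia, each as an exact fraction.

Adjust CN=80 to AMC I: 4.2·80/(10 − 0.058·80) → 336 ÷ (134/25) = 4200/67 ≈ 62.687
Max retention: S = 1000/(4200/67) − 10 = 125/21 in (≈ 5.952 in)
Ia = 0.2S: 0.2·5.952 = 1.190 in (exactly 25/21)

S = 125/21 in ≈ 5.952 in; Ia = 25/21 in ≈ 1.190 in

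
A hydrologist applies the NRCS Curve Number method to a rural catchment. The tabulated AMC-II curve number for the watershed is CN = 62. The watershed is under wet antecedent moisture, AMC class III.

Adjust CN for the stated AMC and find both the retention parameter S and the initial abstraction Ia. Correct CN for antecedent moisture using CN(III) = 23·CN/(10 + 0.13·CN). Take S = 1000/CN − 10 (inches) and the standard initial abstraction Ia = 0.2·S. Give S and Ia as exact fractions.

S = 1900/713 in ≈ 2.665 in; Ia = 380/713 in ≈ 0.533 in

CN(III) from CN(II)=62: (23·62)/(10 + 0.13·62) = 71300/903 ≈ 78.959
Retention S: 1000/CN − 10 with CN=78.959 → S = 1900/713 ≈ 2.665 in
Initial abstraction Ia = S/5 = (1900/713)/5 = 380/713 ≈ 0.533 in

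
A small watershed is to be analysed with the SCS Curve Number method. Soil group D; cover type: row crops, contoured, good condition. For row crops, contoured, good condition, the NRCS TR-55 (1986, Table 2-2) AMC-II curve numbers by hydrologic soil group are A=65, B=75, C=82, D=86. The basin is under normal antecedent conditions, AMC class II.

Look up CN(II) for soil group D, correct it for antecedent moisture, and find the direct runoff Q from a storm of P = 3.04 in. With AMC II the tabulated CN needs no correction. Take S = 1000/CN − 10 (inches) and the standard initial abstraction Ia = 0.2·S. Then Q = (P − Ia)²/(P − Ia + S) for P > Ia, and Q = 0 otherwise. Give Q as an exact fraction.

Q = 2128681/1254525 in ≈ 1.697 in

NRCS table: row crops, contoured, good condition, soil group D → CN(II) = 86
CN(II) = 86; AMC II needs no correction.
Retention S: 1000/CN − 10 with CN=86.000 → S = 70/43 ≈ 1.628 in
Initial abstraction Ia = S/5 = (70/43)/5 = 14/43 ≈ 0.326 in
Excess rainfall: 3.040 − 0.326 = 2.714 in; P > Ia so Q > 0
Q = (2918/1075)²/((2918/1075) + 70/43) = (8514724/1155625)/(4668/1075) = 2128681/1254525 in ≈ 1.697 in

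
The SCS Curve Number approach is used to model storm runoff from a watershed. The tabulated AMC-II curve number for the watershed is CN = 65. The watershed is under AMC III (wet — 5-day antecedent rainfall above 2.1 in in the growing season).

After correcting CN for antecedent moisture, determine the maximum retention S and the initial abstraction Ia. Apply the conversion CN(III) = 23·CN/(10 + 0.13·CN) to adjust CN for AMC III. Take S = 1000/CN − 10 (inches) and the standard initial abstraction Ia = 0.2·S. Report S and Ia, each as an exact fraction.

S = 700/299 in ≈ 2.341 in; Ia = 140/299 in ≈ 0.468 in

Adjust CN=65 to AMC III: 23·65/(10 + 0.13·65) → 1495 ÷ (369/20) = 29900/369 ≈ 81.030
Retention S: 1000/CN − 10 with CN=81.030 → S = 700/299 ≈ 2.341 in
Ia = 0.2S: 0.2·2.341 = 0.468 in (exactly 140/299)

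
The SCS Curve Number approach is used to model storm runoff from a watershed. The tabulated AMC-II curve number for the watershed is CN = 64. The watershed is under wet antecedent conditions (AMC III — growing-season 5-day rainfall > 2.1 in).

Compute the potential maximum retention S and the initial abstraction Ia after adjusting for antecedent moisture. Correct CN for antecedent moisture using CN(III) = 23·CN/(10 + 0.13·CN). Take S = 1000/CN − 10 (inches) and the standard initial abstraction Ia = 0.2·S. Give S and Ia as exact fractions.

CN(III) from CN(II)=64: (23·64)/(10 + 0.13·64) = 18400/229 ≈ 80.349
S = 1000/(18400/229) − 10 = 225/92 in ≈ 2.446 in
Ia = 0.2·(225/92) = 45/92 in ≈ 0.489 in

S = 225/92 in ≈ 2.446 in; Ia = 45/92 in ≈ 0.489 in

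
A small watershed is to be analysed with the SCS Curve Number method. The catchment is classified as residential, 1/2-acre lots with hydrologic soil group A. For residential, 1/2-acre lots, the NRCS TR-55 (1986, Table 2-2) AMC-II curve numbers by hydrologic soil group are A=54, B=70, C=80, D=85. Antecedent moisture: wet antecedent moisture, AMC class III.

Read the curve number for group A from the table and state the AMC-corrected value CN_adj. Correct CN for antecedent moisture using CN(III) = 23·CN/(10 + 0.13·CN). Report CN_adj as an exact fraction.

CN_adj = 2700/37 ≈ 72.973

NRCS table: residential, 1/2-acre lots, soil group A → CN(II) = 54
Wet (AMC III): CN(III) = 23·54/(10 + 0.13·54) = 1242/(851/50) = 2700/37 ≈ 72.973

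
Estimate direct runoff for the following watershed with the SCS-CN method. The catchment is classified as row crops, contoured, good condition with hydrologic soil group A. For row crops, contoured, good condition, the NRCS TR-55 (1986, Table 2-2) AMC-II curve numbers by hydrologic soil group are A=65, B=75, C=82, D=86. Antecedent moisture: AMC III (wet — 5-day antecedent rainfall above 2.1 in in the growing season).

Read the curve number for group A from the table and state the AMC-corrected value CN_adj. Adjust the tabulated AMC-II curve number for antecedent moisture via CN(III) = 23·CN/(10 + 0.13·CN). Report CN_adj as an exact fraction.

CN_adj = 29900/369 ≈ 81.030

NRCS table: row crops, contoured, good condition, soil group A → CN(II) = 65
CN(III) from CN(II)=65: (23·65)/(10 + 0.13·65) = 29900/369 ≈ 81.030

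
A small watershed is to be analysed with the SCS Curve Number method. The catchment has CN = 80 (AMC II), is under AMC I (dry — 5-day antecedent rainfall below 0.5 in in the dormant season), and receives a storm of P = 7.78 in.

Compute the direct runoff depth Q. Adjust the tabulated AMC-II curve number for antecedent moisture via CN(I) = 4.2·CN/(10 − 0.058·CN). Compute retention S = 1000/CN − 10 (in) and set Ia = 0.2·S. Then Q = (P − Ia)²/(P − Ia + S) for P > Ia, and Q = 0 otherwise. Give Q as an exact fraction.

Q = 47872561/13827450 in ≈ 3.462 in

CN(I) from CN(II)=80: (4.2·80)/(10 − 0.058·80) = 4200/67 ≈ 62.687
Max retention: S = 1000/(4200/67) − 10 = 125/21 in (≈ 5.952 in)
Ia = 0.2·(125/21) = 25/21 in ≈ 1.190 in
Excess rainfall: 7.780 − 1.190 = 6.590 in; P > Ia so Q > 0
Q: (6919/1050)² ÷ (13169/1050) = 47872561/13827450 in (≈ 3.462 in)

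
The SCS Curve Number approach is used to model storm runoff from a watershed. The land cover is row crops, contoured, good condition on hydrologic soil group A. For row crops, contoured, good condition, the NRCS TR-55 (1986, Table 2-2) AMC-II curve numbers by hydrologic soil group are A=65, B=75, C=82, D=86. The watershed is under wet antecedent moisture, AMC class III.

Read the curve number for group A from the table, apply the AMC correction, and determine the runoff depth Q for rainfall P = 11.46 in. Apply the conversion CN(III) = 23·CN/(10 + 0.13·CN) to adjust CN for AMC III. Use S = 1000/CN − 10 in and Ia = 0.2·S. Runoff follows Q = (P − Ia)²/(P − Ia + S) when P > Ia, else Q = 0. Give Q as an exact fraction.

NRCS table: row crops, contoured, good condition, soil group A → CN(II) = 65
CN(III) from CN(II)=65: (23·65)/(10 + 0.13·65) = 29900/369 ≈ 81.030
Max retention: S = 1000/(29900/369) − 10 = 700/299 in (≈ 2.341 in)
Initial abstraction Ia = S/5 = (700/299)/5 = 140/299 ≈ 0.468 in
Excess rainfall: 11.460 − 0.468 = 10.992 in; P > Ia so Q > 0
Q = (164327/14950)²/((164327/14950) + 700/299) = (27003362929/223502500)/(199327/14950) = 27003362929/2979938650 in ≈ 9.062 in

Q = 27003362929/2979938650 in ≈ 9.062 in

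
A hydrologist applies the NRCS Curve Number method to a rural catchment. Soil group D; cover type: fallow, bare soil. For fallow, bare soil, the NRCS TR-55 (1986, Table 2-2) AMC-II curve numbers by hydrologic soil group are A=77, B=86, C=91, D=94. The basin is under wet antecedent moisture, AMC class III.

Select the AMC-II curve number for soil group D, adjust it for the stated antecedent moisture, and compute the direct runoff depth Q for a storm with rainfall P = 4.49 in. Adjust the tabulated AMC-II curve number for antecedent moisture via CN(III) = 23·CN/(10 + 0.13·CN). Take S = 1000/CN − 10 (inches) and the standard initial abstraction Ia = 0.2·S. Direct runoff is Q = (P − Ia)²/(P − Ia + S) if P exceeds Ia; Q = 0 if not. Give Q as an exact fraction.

Q = 229794638161/55062788900 in ≈ 4.173 in

NRCS table: fallow, bare soil, soil group D → CN(II) = 94
CN(III) from CN(II)=94: (23·94)/(10 + 0.13·94) = 108100/1111 ≈ 97.300
Max retention: S = 1000/(108100/1111) − 10 = 300/1081 in (≈ 0.278 in)
Ia = 0.2·(300/1081) = 60/1081 in ≈ 0.056 in
Excess rainfall: 4.490 − 0.056 = 4.434 in; P > Ia so Q > 0
Q: (479369/108100)² ÷ (509369/108100) = 229794638161/55062788900 in (≈ 4.173 in)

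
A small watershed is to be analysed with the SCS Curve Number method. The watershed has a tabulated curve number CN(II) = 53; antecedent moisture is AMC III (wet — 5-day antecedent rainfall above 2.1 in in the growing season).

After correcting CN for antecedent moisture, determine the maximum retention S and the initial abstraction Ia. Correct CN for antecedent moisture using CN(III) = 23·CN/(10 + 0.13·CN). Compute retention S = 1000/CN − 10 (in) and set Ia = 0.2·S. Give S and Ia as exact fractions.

CN(III) from CN(II)=53: (23·53)/(10 + 0.13·53) = 121900/1689 ≈ 72.173
Retention S: 1000/CN − 10 with CN=72.173 → S = 4700/1219 ≈ 3.856 in
Ia = 0.2·(4700/1219) = 940/1219 in ≈ 0.771 in

S = 4700/1219 in ≈ 3.856 in; Ia = 940/1219 in ≈ 0.771 in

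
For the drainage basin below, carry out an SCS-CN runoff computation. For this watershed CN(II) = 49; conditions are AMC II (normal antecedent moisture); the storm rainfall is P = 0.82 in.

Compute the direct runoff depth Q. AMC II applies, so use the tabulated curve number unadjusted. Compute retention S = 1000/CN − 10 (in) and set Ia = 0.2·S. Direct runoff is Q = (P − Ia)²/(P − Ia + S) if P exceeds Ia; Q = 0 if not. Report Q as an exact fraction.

Q = 0 in ≈ 0.000 in

Average conditions: CN = 49 (no AMC adjustment).
Retention S: 1000/CN − 10 with CN=49.000 → S = 510/49 ≈ 10.408 in
Ia = 0.2S: 0.2·10.408 = 2.082 in (exactly 102/49)
P = 0.820 ≤ Ia = 2.082 in: entire storm abstracted, Q = 0.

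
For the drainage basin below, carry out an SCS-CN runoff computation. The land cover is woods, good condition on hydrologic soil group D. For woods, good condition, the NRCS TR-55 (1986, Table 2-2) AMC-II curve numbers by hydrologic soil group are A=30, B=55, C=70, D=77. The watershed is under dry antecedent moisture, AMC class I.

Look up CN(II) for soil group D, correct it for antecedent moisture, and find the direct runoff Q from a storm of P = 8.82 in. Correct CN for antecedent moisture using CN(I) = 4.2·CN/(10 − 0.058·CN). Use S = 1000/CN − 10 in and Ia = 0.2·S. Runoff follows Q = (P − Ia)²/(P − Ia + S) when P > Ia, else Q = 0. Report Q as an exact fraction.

Q = 357720021409/94844892450 in ≈ 3.772 in

NRCS table: woods, good condition, soil group D → CN(II) = 77
Adjust CN=77 to AMC I: 4.2·77/(10 − 0.058·77) → (1617/5) ÷ (2767/500) = 161700/2767 ≈ 58.439
S = 1000/(161700/2767) − 10 = 11500/1617 in ≈ 7.112 in
Ia = 0.2·(11500/1617) = 2300/1617 in ≈ 1.422 in
Excess rainfall: 8.820 − 1.422 = 7.398 in; P > Ia so Q > 0
Q: (598097/80850)² ÷ (1173097/80850) = 357720021409/94844892450 in (≈ 3.772 in)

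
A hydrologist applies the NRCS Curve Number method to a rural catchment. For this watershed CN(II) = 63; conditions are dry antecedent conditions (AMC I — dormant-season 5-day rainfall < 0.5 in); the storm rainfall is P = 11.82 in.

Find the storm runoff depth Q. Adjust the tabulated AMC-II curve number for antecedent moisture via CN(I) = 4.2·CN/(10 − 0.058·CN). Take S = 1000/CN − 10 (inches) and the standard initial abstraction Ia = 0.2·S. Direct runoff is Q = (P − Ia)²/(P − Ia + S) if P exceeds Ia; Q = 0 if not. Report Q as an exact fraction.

Q = 356281253449/100673221950 in ≈ 3.539 in

CN(I) from CN(II)=63: (4.2·63)/(10 − 0.058·63) = 132300/3173 ≈ 41.696
Retention S: 1000/CN − 10 with CN=41.696 → S = 18500/1323 ≈ 13.983 in
Initial abstraction Ia = S/5 = (18500/1323)/5 = 3700/1323 ≈ 2.797 in
Since P=11.820 > Ia=2.797: effective rainfall P−Ia = 596893/66150 in
Q: (596893/66150)² ÷ (1521893/66150) = 356281253449/100673221950 in (≈ 3.539 in)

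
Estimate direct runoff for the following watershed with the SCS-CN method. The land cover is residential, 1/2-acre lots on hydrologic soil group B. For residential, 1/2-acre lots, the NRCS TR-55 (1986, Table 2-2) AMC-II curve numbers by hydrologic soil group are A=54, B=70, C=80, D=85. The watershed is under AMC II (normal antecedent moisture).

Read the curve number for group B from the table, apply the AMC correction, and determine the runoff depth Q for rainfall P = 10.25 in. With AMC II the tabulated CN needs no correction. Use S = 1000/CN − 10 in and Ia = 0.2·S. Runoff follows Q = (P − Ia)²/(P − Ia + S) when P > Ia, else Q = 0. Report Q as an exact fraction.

NRCS table: residential, 1/2-acre lots, soil group B → CN(II) = 70
Average conditions: CN = 70 (no AMC adjustment).
Retention S: 1000/CN − 10 with CN=70.000 → S = 30/7 ≈ 4.286 in
Ia = 0.2S: 0.2·4.286 = 0.857 in (exactly 6/7)
Excess rainfall: 10.250 − 0.857 = 9.393 in; P > Ia so Q > 0
Q = (263/28)²/((263/28) + 30/7) = (69169/784)/(383/28) = 69169/10724 in ≈ 6.450 in

Q = 69169/10724 in ≈ 6.450 in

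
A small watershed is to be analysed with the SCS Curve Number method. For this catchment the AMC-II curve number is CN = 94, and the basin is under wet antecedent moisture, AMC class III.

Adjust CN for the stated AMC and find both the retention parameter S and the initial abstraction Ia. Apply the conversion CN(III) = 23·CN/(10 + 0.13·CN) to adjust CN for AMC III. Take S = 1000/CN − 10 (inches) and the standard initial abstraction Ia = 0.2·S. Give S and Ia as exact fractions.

S = 300/1081 in ≈ 0.278 in; Ia = 60/1081 in ≈ 0.056 in

Adjust CN=94 to AMC III: 23·94/(10 + 0.13·94) → 2162 ÷ (1111/50) = 108100/1111 ≈ 97.300
Max retention: S = 1000/(108100/1111) − 10 = 300/1081 in (≈ 0.278 in)
Initial abstraction Ia = S/5 = (300/1081)/5 = 60/1081 ≈ 0.056 in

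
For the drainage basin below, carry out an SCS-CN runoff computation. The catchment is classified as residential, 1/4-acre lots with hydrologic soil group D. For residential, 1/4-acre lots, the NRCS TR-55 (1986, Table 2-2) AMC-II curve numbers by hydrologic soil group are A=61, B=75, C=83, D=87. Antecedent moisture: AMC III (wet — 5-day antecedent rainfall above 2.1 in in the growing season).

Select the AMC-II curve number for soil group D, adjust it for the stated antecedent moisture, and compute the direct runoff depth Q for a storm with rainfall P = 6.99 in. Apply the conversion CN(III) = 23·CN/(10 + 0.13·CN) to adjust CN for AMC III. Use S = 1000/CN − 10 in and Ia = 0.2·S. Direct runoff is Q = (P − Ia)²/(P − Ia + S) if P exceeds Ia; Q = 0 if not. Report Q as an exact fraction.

Q = 1884302544601/300690069900 in ≈ 6.267 in

NRCS table: residential, 1/4-acre lots, soil group D → CN(II) = 87
Adjust CN=87 to AMC III: 23·87/(10 + 0.13·87) → 2001 ÷ (2131/100) = 200100/2131 ≈ 93.900
Retention S: 1000/CN − 10 with CN=93.900 → S = 1300/2001 ≈ 0.650 in
Ia = 0.2·(1300/2001) = 260/2001 in ≈ 0.130 in
P − Ia = 6.990 − 0.130 = 1372699/200100 ≈ 6.860 in (> 0, runoff occurs)
Runoff Q = (P−Ia)²/(P−Ia+S) = (6.860)²/(6.860+0.650) = 1884302544601/300690069900 ≈ 6.267 in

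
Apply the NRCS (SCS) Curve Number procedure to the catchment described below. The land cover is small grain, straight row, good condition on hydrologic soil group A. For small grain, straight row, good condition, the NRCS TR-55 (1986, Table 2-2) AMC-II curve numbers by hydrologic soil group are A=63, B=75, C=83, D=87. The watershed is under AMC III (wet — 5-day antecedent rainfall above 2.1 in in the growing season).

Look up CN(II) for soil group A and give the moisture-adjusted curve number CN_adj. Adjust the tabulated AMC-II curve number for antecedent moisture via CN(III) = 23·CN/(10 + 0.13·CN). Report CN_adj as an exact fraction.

NRCS table: small grain, straight row, good condition, soil group A → CN(II) = 63
Wet (AMC III): CN(III) = 23·63/(10 + 0.13·63) = 1449/(1819/100) = 144900/1819 ≈ 79.659

CN_adj = 144900/1819 ≈ 79.659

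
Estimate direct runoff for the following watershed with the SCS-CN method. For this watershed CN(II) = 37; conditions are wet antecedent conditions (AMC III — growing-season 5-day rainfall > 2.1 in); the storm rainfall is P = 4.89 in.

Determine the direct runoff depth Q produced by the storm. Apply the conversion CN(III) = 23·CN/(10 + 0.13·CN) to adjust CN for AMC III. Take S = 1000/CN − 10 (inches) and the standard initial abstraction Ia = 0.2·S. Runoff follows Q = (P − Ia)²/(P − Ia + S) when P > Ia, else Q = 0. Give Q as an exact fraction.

Q = 28060213107/26101276300 in ≈ 1.075 in

CN(III) from CN(II)=37: (23·37)/(10 + 0.13·37) = 85100/1481 ≈ 57.461
Max retention: S = 1000/(85100/1481) − 10 = 6300/851 in (≈ 7.403 in)
Initial abstraction Ia = S/5 = (6300/851)/5 = 1260/851 ≈ 1.481 in
P − Ia = 4.890 − 1.481 = 290139/85100 ≈ 3.409 in (> 0, runoff occurs)
Runoff Q = (P−Ia)²/(P−Ia+S) = (3.409)²/(3.409+7.403) = 28060213107/26101276300 ≈ 1.075 in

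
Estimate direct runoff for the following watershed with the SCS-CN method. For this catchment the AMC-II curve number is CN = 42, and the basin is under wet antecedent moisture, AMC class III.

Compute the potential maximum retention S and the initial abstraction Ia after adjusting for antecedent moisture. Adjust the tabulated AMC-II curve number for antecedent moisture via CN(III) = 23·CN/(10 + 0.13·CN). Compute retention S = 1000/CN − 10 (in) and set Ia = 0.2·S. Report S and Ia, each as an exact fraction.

CN(III) from CN(II)=42: (23·42)/(10 + 0.13·42) = 48300/773 ≈ 62.484
Retention S: 1000/CN − 10 with CN=62.484 → S = 2900/483 ≈ 6.004 in
Ia = 0.2·(2900/483) = 580/483 in ≈ 1.201 in

S = 2900/483 in ≈ 6.004 in; Ia = 580/483 in ≈ 1.201 in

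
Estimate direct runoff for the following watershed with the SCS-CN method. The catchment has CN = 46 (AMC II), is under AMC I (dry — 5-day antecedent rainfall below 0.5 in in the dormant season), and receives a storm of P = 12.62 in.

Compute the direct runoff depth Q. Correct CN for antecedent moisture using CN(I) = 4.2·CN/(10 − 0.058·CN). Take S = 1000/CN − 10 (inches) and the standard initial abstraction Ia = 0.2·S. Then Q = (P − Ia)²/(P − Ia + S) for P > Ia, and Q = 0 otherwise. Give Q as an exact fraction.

Dry (AMC I): CN(I) = 4.2·46/(10 − 0.058·46) = (966/5)/(1833/250) = 16100/611 ≈ 26.350
Max retention: S = 1000/(16100/611) − 10 = 4500/161 in (≈ 27.950 in)
Ia = 0.2S: 0.2·27.950 = 5.590 in (exactly 900/161)
P − Ia = 12.620 − 5.590 = 56591/8050 ≈ 7.030 in (> 0, runoff occurs)
Q = (56591/8050)²/((56591/8050) + 4500/161) = (3202541281/64802500)/(281591/8050) = 3202541281/2266807550 in ≈ 1.413 in

Q = 3202541281/2266807550 in ≈ 1.413 in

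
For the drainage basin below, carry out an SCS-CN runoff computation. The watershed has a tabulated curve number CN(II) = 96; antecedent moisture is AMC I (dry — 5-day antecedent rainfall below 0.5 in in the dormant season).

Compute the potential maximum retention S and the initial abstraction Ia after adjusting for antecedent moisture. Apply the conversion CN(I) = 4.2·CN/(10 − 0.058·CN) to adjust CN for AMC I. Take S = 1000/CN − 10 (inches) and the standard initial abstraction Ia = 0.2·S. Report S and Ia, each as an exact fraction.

Dry (AMC I): CN(I) = 4.2·96/(10 − 0.058·96) = (2016/5)/(554/125) = 25200/277 ≈ 90.975
Max retention: S = 1000/(25200/277) − 10 = 125/126 in (≈ 0.992 in)
Ia = 0.2S: 0.2·0.992 = 0.198 in (exactly 25/126)

S = 125/126 in ≈ 0.992 in; Ia = 25/126 in ≈ 0.198 in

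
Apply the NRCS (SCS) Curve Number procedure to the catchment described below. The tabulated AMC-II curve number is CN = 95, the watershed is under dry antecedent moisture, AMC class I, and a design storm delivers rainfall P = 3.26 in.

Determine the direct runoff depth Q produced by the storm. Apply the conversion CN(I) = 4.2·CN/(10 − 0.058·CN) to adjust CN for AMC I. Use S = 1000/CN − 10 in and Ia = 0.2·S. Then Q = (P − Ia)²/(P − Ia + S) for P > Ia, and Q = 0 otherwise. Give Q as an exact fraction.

Q = 3604441369/1696488150 in ≈ 2.125 in

Dry (AMC I): CN(I) = 4.2·95/(10 − 0.058·95) = 399/(449/100) = 39900/449 ≈ 88.864
Retention S: 1000/CN − 10 with CN=88.864 → S = 500/399 ≈ 1.253 in
Ia = 0.2S: 0.2·1.253 = 0.251 in (exactly 100/399)
Since P=3.260 > Ia=0.251: effective rainfall P−Ia = 60037/19950 in
Q = (60037/19950)²/((60037/19950) + 500/399) = (3604441369/398002500)/(85037/19950) = 3604441369/1696488150 in ≈ 2.125 in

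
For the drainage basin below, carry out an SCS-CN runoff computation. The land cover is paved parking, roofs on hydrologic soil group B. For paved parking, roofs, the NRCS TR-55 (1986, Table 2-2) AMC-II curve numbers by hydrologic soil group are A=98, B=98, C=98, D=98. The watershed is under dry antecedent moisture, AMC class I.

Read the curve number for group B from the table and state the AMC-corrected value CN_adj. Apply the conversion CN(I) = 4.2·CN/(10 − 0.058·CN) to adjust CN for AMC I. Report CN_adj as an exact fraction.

CN_adj = 102900/1079 ≈ 95.366

NRCS table: paved parking, roofs, soil group B → CN(II) = 98
CN(I) from CN(II)=98: (4.2·98)/(10 − 0.058·98) = 102900/1079 ≈ 95.366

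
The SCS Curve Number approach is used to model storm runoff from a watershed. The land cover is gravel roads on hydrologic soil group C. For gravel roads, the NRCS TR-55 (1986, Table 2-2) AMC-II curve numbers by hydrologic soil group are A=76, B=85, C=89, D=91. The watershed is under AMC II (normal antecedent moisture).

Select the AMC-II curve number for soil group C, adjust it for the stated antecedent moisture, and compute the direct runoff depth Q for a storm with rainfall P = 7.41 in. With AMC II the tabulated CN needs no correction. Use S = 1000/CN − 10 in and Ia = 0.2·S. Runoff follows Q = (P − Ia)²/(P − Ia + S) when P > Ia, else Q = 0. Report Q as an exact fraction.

Q = 4063935001/665266100 in ≈ 6.109 in

NRCS table: gravel roads, soil group C → CN(II) = 89
AMC II — tabulated CN = 89 applies directly.
Retention S: 1000/CN − 10 with CN=89.000 → S = 110/89 ≈ 1.236 in
Initial abstraction Ia = S/5 = (110/89)/5 = 22/89 ≈ 0.247 in
Excess rainfall: 7.410 − 0.247 = 7.163 in; P > Ia so Q > 0
Q = (63749/8900)²/((63749/8900) + 110/89) = (4063935001/79210000)/(74749/8900) = 4063935001/665266100 in ≈ 6.109 in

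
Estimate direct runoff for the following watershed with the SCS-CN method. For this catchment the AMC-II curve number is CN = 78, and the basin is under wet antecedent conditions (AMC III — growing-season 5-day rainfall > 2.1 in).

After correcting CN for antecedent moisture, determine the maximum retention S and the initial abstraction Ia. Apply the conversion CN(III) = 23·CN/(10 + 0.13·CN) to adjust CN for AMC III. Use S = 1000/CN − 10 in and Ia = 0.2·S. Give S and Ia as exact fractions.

Wet (AMC III): CN(III) = 23·78/(10 + 0.13·78) = 1794/(1007/50) = 89700/1007 ≈ 89.076
Max retention: S = 1000/(89700/1007) − 10 = 1100/897 in (≈ 1.226 in)
Ia = 0.2·(1100/897) = 220/897 in ≈ 0.245 in

S = 1100/897 in ≈ 1.226 in; Ia = 220/897 in ≈ 0.245 in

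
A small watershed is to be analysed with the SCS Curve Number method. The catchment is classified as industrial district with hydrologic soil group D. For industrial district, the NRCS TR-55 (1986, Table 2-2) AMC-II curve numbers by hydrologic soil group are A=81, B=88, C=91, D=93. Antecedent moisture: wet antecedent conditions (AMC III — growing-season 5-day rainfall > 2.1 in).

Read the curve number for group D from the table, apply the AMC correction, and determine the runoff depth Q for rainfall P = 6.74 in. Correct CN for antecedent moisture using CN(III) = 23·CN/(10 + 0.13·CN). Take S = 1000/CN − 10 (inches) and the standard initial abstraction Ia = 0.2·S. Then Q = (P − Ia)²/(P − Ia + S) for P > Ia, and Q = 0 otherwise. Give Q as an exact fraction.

Q = 509571828649/80088758850 in ≈ 6.363 in

NRCS table: industrial district, soil group D → CN(II) = 93
CN(III) from CN(II)=93: (23·93)/(10 + 0.13·93) = 213900/2209 ≈ 96.831
Max retention: S = 1000/(213900/2209) − 10 = 700/2139 in (≈ 0.327 in)
Ia = 0.2S: 0.2·0.327 = 0.065 in (exactly 140/2139)
P − Ia = 6.740 − 0.065 = 713843/106950 ≈ 6.675 in (> 0, runoff occurs)
Runoff Q = (P−Ia)²/(P−Ia+S) = (6.675)²/(6.675+0.327) = 509571828649/80088758850 ≈ 6.363 in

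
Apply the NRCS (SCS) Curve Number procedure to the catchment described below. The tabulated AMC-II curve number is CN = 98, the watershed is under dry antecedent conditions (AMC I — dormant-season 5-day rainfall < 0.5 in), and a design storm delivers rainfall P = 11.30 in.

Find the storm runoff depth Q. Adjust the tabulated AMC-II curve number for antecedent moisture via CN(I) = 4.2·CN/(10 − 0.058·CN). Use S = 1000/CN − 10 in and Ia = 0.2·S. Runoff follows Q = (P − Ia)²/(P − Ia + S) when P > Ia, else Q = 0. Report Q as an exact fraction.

Q = 13288786729/1237650330 in ≈ 10.737 in

Adjust CN=98 to AMC I: 4.2·98/(10 − 0.058·98) → (2058/5) ÷ (1079/250) = 102900/1079 ≈ 95.366
Max retention: S = 1000/(102900/1079) − 10 = 500/1029 in (≈ 0.486 in)
Ia = 0.2S: 0.2·0.486 = 0.097 in (exactly 100/1029)
Since P=11.300 > Ia=0.097: effective rainfall P−Ia = 115277/10290 in
Runoff Q = (P−Ia)²/(P−Ia+S) = (11.203)²/(11.203+0.486) = 13288786729/1237650330 ≈ 10.737 in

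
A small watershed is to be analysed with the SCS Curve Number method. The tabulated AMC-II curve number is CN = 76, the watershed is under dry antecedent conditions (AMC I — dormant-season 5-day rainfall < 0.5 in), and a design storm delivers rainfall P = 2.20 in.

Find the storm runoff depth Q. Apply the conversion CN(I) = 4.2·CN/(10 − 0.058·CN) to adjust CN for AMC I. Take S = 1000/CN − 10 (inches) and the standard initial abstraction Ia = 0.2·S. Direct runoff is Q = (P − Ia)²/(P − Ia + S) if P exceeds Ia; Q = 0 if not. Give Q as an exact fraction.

Adjust CN=76 to AMC I: 4.2·76/(10 − 0.058·76) → (1596/5) ÷ (699/125) = 13300/233 ≈ 57.082
S = 1000/(13300/233) − 10 = 1000/133 in ≈ 7.519 in
Initial abstraction Ia = S/5 = (1000/133)/5 = 200/133 ≈ 1.504 in
P − Ia = 2.200 − 1.504 = 463/665 ≈ 0.696 in (> 0, runoff occurs)
Q = (463/665)²/((463/665) + 1000/133) = (214369/442225)/(5463/665) = 214369/3632895 in ≈ 0.059 in

Q = 214369/3632895 in ≈ 0.059 in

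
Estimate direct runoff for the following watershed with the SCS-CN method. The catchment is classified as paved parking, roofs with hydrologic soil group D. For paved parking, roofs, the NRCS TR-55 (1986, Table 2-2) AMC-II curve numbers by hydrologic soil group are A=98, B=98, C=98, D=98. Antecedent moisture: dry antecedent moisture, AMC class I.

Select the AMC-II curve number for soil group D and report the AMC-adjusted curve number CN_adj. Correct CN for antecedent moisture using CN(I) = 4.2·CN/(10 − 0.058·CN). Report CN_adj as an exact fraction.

CN_adj = 102900/1079 ≈ 95.366

NRCS table: paved parking, roofs, soil group D → CN(II) = 98
Dry (AMC I): CN(I) = 4.2·98/(10 − 0.058·98) = (2058/5)/(1079/250) = 102900/1079 ≈ 95.366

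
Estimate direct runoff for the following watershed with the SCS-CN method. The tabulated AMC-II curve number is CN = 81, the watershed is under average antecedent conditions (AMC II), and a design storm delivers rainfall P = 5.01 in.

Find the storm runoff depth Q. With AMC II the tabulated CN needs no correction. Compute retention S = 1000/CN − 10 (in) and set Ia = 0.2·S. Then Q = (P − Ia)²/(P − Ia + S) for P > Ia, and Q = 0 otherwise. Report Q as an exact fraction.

Q = 1352841961/451826100 in ≈ 2.994 in

Average conditions: CN = 81 (no AMC adjustment).
S = 1000/81 − 10 = 190/81 in ≈ 2.346 in
Ia = 0.2·(190/81) = 38/81 in ≈ 0.469 in
P − Ia = 5.010 − 0.469 = 36781/8100 ≈ 4.541 in (> 0, runoff occurs)
Runoff Q = (P−Ia)²/(P−Ia+S) = (4.541)²/(4.541+2.346) = 1352841961/451826100 ≈ 2.994 in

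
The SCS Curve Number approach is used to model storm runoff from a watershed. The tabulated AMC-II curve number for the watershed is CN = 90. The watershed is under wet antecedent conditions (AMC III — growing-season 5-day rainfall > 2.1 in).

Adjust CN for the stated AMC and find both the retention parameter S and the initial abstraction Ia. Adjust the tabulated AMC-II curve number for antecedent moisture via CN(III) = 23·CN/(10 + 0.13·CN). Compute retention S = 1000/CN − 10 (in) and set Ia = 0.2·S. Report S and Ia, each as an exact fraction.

CN(III) from CN(II)=90: (23·90)/(10 + 0.13·90) = 20700/217 ≈ 95.392
Retention S: 1000/CN − 10 with CN=95.392 → S = 100/207 ≈ 0.483 in
Initial abstraction Ia = S/5 = (100/207)/5 = 20/207 ≈ 0.097 in

S = 100/207 in ≈ 0.483 in; Ia = 20/207 in ≈ 0.097 in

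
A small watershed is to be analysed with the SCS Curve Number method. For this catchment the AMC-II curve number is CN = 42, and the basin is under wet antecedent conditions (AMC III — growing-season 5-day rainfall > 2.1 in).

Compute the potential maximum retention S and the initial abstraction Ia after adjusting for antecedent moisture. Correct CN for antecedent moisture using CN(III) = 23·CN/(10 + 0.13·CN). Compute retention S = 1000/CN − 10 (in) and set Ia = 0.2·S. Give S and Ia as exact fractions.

S = 2900/483 in ≈ 6.004 in; Ia = 580/483 in ≈ 1.201 in

CN(III) from CN(II)=42: (23·42)/(10 + 0.13·42) = 48300/773 ≈ 62.484
Max retention: S = 1000/(48300/773) − 10 = 2900/483 in (≈ 6.004 in)
Ia = 0.2S: 0.2·6.004 = 1.201 in (exactly 580/483)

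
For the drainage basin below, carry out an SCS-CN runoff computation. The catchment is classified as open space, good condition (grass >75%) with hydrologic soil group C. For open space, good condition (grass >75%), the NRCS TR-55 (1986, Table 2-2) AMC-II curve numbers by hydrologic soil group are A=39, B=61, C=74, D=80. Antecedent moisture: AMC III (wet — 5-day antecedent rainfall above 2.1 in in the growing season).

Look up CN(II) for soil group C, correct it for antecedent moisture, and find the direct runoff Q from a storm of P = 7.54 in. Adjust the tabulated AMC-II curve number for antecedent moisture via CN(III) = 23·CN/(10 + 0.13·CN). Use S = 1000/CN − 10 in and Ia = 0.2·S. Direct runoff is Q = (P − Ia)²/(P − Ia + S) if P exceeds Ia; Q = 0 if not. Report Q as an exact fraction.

Q = 7289035533/1220291450 in ≈ 5.973 in

NRCS table: open space, good condition (grass >75%), soil group C → CN(II) = 74
Wet (AMC III): CN(III) = 23·74/(10 + 0.13·74) = 1702/(981/50) = 85100/981 ≈ 86.748
S = 1000/(85100/981) − 10 = 1300/851 in ≈ 1.528 in
Initial abstraction Ia = S/5 = (1300/851)/5 = 260/851 ≈ 0.306 in
Excess rainfall: 7.540 − 0.306 = 7.234 in; P > Ia so Q > 0
Runoff Q = (P−Ia)²/(P−Ia+S) = (7.234)²/(7.234+1.528) = 7289035533/1220291450 ≈ 5.973 in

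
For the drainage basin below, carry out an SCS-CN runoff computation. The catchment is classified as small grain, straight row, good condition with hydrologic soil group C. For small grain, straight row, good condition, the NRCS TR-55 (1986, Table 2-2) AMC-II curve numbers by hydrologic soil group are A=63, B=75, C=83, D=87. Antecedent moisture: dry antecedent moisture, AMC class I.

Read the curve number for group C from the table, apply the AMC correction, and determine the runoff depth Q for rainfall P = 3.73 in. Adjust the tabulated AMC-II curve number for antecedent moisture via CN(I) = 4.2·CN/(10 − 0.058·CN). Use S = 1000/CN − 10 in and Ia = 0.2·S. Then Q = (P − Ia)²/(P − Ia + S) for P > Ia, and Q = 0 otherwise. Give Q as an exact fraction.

NRCS table: small grain, straight row, good condition, soil group C → CN(II) = 83
CN(I) from CN(II)=83: (4.2·83)/(10 − 0.058·83) = 174300/2593 ≈ 67.219
Retention S: 1000/CN − 10 with CN=67.219 → S = 8500/1743 ≈ 4.877 in
Initial abstraction Ia = S/5 = (8500/1743)/5 = 1700/1743 ≈ 0.975 in
Excess rainfall: 3.730 − 0.975 = 2.755 in; P > Ia so Q > 0
Q = (480139/174300)²/((480139/174300) + 8500/1743) = (230533459321/30380490000)/(1330139/174300) = 230533459321/231843227700 in ≈ 0.994 in

Q = 230533459321/231843227700 in ≈ 0.994 in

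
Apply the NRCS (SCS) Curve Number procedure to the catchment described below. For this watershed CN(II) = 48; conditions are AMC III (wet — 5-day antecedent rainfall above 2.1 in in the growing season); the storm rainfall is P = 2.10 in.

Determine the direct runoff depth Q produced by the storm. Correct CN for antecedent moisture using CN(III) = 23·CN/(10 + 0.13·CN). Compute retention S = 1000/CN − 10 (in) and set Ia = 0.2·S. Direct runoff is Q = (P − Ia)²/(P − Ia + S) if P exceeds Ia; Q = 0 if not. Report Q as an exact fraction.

CN(III) from CN(II)=48: (23·48)/(10 + 0.13·48) = 13800/203 ≈ 67.980
Retention S: 1000/CN − 10 with CN=67.980 → S = 325/69 ≈ 4.710 in
Ia = 0.2S: 0.2·4.710 = 0.942 in (exactly 65/69)
Since P=2.100 > Ia=0.942: effective rainfall P−Ia = 799/690 in
Q = (799/690)²/((799/690) + 325/69) = (638401/476100)/(4049/690) = 638401/2793810 in ≈ 0.229 in

Q = 638401/2793810 in ≈ 0.229 in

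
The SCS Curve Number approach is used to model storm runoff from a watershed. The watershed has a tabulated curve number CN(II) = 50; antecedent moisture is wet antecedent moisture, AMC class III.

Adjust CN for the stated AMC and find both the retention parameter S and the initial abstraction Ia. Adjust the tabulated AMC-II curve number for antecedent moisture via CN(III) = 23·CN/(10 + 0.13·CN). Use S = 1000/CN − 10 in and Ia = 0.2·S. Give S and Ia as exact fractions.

S = 100/23 in ≈ 4.348 in; Ia = 20/23 in ≈ 0.870 in

CN(III) from CN(II)=50: (23·50)/(10 + 0.13·50) = 2300/33 ≈ 69.697
S = 1000/(2300/33) − 10 = 100/23 in ≈ 4.348 in
Ia = 0.2S: 0.2·4.348 = 0.870 in (exactly 20/23)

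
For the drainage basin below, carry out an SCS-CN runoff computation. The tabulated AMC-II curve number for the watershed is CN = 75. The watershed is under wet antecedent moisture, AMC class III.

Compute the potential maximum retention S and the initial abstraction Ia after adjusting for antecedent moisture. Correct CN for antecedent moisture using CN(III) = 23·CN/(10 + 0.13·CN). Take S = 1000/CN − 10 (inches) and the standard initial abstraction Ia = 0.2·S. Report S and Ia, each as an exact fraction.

CN(III) from CN(II)=75: (23·75)/(10 + 0.13·75) = 6900/79 ≈ 87.342
Max retention: S = 1000/(6900/79) − 10 = 100/69 in (≈ 1.449 in)
Ia = 0.2S: 0.2·1.449 = 0.290 in (exactly 20/69)

S = 100/69 in ≈ 1.449 in; Ia = 20/69 in ≈ 0.290 in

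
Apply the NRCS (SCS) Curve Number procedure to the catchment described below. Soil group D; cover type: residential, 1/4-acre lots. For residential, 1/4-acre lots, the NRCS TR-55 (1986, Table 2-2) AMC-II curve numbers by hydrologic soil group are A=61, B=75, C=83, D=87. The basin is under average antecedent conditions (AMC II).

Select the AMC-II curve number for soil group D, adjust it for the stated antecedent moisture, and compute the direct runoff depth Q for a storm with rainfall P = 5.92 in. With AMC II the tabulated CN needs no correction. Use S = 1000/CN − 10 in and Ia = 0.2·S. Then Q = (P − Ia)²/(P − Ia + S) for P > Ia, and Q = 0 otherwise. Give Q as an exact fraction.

NRCS table: residential, 1/4-acre lots, soil group D → CN(II) = 87
Average conditions: CN = 87 (no AMC adjustment).
S = 1000/87 − 10 = 130/87 in ≈ 1.494 in
Initial abstraction Ia = S/5 = (130/87)/5 = 26/87 ≈ 0.299 in
Excess rainfall: 5.920 − 0.299 = 5.621 in; P > Ia so Q > 0
Runoff Q = (P−Ia)²/(P−Ia+S) = (5.621)²/(5.621+1.494) = 37368769/8415075 ≈ 4.441 in

Q = 37368769/8415075 in ≈ 4.441 in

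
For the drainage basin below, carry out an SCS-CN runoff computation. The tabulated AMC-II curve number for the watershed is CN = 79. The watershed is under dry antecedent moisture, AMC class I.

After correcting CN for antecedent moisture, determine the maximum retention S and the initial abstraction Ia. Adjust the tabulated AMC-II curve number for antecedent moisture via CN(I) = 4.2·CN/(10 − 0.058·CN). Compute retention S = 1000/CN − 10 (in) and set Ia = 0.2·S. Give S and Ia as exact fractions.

S = 500/79 in ≈ 6.329 in; Ia = 100/79 in ≈ 1.266 in

Adjust CN=79 to AMC I: 4.2·79/(10 − 0.058·79) → (1659/5) ÷ (2709/500) = 7900/129 ≈ 61.240
Max retention: S = 1000/(7900/129) − 10 = 500/79 in (≈ 6.329 in)
Initial abstraction Ia = S/5 = (500/79)/5 = 100/79 ≈ 1.266 in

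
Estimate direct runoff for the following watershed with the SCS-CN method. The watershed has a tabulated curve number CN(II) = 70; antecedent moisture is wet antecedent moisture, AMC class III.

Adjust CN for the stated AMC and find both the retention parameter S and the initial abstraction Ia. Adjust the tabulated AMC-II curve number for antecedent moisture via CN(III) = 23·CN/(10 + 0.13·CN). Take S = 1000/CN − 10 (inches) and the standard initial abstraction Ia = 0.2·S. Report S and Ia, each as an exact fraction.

S = 300/161 in ≈ 1.863 in; Ia = 60/161 in ≈ 0.373 in

Adjust CN=70 to AMC III: 23·70/(10 + 0.13·70) → 1610 ÷ (191/10) = 16100/191 ≈ 84.293
Retention S: 1000/CN − 10 with CN=84.293 → S = 300/161 ≈ 1.863 in
Ia = 0.2·(300/161) = 60/161 in ≈ 0.373 in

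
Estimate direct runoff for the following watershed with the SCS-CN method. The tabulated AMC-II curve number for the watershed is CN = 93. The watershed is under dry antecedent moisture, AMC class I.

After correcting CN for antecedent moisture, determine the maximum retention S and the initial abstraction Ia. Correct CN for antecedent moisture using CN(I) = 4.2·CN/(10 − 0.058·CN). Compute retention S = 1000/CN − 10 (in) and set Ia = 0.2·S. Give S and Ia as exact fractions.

S = 500/279 in ≈ 1.792 in; Ia = 100/279 in ≈ 0.358 in

Adjust CN=93 to AMC I: 4.2·93/(10 − 0.058·93) → (1953/5) ÷ (2303/500) = 27900/329 ≈ 84.802
S = 1000/(27900/329) − 10 = 500/279 in ≈ 1.792 in
Ia = 0.2·(500/279) = 100/279 in ≈ 0.358 in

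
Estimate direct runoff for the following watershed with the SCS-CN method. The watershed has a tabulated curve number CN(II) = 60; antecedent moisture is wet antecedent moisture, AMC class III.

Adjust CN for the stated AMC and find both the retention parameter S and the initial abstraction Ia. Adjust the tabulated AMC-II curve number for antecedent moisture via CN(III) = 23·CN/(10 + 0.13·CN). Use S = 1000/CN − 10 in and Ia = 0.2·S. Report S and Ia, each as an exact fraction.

CN(III) from CN(II)=60: (23·60)/(10 + 0.13·60) = 6900/89 ≈ 77.528
Retention S: 1000/CN − 10 with CN=77.528 → S = 200/69 ≈ 2.899 in
Initial abstraction Ia = S/5 = (200/69)/5 = 40/69 ≈ 0.580 in

S = 200/69 in ≈ 2.899 in; Ia = 40/69 in ≈ 0.580 in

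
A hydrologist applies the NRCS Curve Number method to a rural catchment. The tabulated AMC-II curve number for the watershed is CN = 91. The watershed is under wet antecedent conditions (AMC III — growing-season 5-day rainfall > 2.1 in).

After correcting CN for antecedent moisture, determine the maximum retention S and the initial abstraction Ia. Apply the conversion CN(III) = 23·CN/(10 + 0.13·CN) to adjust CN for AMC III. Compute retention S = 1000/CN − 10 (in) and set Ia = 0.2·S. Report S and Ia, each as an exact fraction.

S = 900/2093 in ≈ 0.430 in; Ia = 180/2093 in ≈ 0.086 in

Wet (AMC III): CN(III) = 23·91/(10 + 0.13·91) = 2093/(2183/100) = 209300/2183 ≈ 95.877
S = 1000/(209300/2183) − 10 = 900/2093 in ≈ 0.430 in
Ia = 0.2·(900/2093) = 180/2093 in ≈ 0.086 in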